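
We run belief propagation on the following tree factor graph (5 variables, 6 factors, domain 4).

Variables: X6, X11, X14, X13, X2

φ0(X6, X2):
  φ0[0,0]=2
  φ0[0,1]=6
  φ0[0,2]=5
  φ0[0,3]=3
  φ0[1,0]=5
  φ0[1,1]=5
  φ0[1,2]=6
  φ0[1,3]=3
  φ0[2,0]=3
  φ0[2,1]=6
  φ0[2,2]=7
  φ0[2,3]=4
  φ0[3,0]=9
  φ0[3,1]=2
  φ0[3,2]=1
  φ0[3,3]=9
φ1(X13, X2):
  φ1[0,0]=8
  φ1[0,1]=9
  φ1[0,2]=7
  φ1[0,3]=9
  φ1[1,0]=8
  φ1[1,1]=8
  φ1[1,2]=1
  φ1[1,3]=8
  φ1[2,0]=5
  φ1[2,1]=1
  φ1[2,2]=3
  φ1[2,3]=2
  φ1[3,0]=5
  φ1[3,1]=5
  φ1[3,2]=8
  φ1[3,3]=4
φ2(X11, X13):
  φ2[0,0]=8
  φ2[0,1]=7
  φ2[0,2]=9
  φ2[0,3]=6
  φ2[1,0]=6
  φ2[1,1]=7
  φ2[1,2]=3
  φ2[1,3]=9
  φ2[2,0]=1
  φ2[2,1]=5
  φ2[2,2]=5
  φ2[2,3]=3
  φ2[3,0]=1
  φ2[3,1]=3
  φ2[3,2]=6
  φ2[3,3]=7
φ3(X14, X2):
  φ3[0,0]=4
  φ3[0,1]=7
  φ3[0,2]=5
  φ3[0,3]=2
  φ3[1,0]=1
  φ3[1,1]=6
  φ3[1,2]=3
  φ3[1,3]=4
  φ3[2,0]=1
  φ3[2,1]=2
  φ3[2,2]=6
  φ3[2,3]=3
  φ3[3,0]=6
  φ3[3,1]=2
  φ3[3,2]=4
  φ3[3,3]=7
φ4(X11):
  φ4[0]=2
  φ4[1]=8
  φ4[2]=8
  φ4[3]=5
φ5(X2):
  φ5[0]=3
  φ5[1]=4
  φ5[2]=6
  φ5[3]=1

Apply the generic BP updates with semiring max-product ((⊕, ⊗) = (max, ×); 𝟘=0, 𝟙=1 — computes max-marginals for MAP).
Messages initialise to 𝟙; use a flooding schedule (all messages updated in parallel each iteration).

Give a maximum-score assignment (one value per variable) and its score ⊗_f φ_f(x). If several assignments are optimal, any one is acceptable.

init: all messages = 𝟙 over 4 values
r1 m[φ0→X6] = [6, 6, 7, 9]
r1 m[φ0→X2] = [9, 6, 7, 9]
r1 m[φ1→X13] = [9, 8, 5, 8]
r1 m[φ1→X2] = [8, 9, 8, 9]
r1 m[φ2→X11] = [9, 9, 5, 7]
r1 m[φ2→X13] = [8, 7, 9, 9]
r1 m[φ3→X14] = [7, 6, 6, 7]
r1 m[φ3→X2] = [6, 7, 6, 7]
r1 m[φ4→X11] = [2, 8, 8, 5]
r1 m[φ5→X2] = [3, 4, 6, 1]
r1 m[X6→φ0] = [1, 1, 1, 1]
r1 m[X11→φ2] = [1, 1, 1, 1]
r1 m[X11→φ4] = [1, 1, 1, 1]
r1 m[X14→φ3] = [1, 1, 1, 1]
r1 m[X13→φ1] = [1, 1, 1, 1]
r1 m[X13→φ2] = [1, 1, 1, 1]
r1 m[X2→φ0] = [1, 1, 1, 1]
r1 m[X2→φ1] = [1, 1, 1, 1]
r1 m[X2→φ3] = [1, 1, 1, 1]
r1 m[X2→φ5] = [1, 1, 1, 1]
r2 m[φ0→X6] = [6, 6, 7, 9]
r2 m[φ0→X2] = [9, 6, 7, 9]
r2 m[φ1→X13] = [9, 8, 5, 8]
r2 m[φ1→X2] = [8, 9, 8, 9]
r2 m[φ2→X11] = [9, 9, 5, 7]
r2 m[φ2→X13] = [8, 7, 9, 9]
r2 m[φ3→X14] = [7, 6, 6, 7]
r2 m[φ3→X2] = [6, 7, 6, 7]
r2 m[φ4→X11] = [2, 8, 8, 5]
r2 m[φ5→X2] = [3, 4, 6, 1]
r2 m[X6→φ0] = [1, 1, 1, 1]
r2 m[X11→φ2] = [2, 8, 8, 5]
r2 m[X11→φ4] = [9, 9, 5, 7]
r2 m[X14→φ3] = [1, 1, 1, 1]
r2 m[X13→φ1] = [8, 7, 9, 9]
r2 m[X13→φ2] = [9, 8, 5, 8]
r2 m[X2→φ0] = [144, 252, 288, 63]
r2 m[X2→φ1] = [162, 168, 252, 63]
r2 m[X2→φ3] = [216, 216, 336, 81]
r2 m[X2→φ5] = [432, 378, 336, 567]
r3 m[φ0→X6] = [1512, 1728, 2016, 1296]
r3 m[φ0→X2] = [9, 6, 7, 9]
r3 m[φ1→X13] = [1764, 1344, 810, 2016]
r3 m[φ1→X2] = [64, 72, 72, 72]
r3 m[φ2→X11] = [72, 72, 40, 56]
r3 m[φ2→X13] = [48, 56, 40, 72]
r3 m[φ3→X14] = [1680, 1296, 2016, 1344]
r3 m[φ3→X2] = [6, 7, 6, 7]
r3 m[φ4→X11] = [2, 8, 8, 5]
r3 m[φ5→X2] = [3, 4, 6, 1]
r3 m[X6→φ0] = [1, 1, 1, 1]
r3 m[X11→φ2] = [2, 8, 8, 5]
r3 m[X11→φ4] = [9, 9, 5, 7]
r3 m[X14→φ3] = [1, 1, 1, 1]
r3 m[X13→φ1] = [8, 7, 9, 9]
r3 m[X13→φ2] = [9, 8, 5, 8]
r3 m[X2→φ0] = [144, 252, 288, 63]
r3 m[X2→φ1] = [162, 168, 252, 63]
r3 m[X2→φ3] = [216, 216, 336, 81]
r3 m[X2→φ5] = [432, 378, 336, 567]
r4 m[φ0→X6] = [1512, 1728, 2016, 1296]
r4 m[φ0→X2] = [9, 6, 7, 9]
r4 m[φ1→X13] = [1764, 1344, 810, 2016]
r4 m[φ1→X2] = [64, 72, 72, 72]
r4 m[φ2→X11] = [72, 72, 40, 56]
r4 m[φ2→X13] = [48, 56, 40, 72]
r4 m[φ3→X14] = [1680, 1296, 2016, 1344]
r4 m[φ3→X2] = [6, 7, 6, 7]
r4 m[φ4→X11] = [2, 8, 8, 5]
r4 m[φ5→X2] = [3, 4, 6, 1]
r4 m[X6→φ0] = [1, 1, 1, 1]
r4 m[X11→φ2] = [2, 8, 8, 5]
r4 m[X11→φ4] = [72, 72, 40, 56]
r4 m[X14→φ3] = [1, 1, 1, 1]
r4 m[X13→φ1] = [48, 56, 40, 72]
r4 m[X13→φ2] = [1764, 1344, 810, 2016]
r4 m[X2→φ0] = [1152, 2016, 2592, 504]
r4 m[X2→φ1] = [162, 168, 252, 63]
r4 m[X2→φ3] = [1728, 1728, 3024, 648]
r4 m[X2→φ5] = [3456, 3024, 3024, 4536]
r5 m[φ0→X6] = [12960, 15552, 18144, 10368]
r5 m[φ0→X2] = [9, 6, 7, 9]
r5 m[φ1→X13] = [1764, 1344, 810, 2016]
r5 m[φ1→X2] = [448, 448, 576, 448]
r5 m[φ2→X11] = [14112, 18144, 6720, 14112]
r5 m[φ2→X13] = [48, 56, 40, 72]
r5 m[φ3→X14] = [15120, 10368, 18144, 12096]
r5 m[φ3→X2] = [6, 7, 6, 7]
r5 m[φ4→X11] = [2, 8, 8, 5]
r5 m[φ5→X2] = [3, 4, 6, 1]
r5 m[X6→φ0] = [1, 1, 1, 1]
r5 m[X11→φ2] = [2, 8, 8, 5]
r5 m[X11→φ4] = [72, 72, 40, 56]
r5 m[X14→φ3] = [1, 1, 1, 1]
r5 m[X13→φ1] = [48, 56, 40, 72]
r5 m[X13→φ2] = [1764, 1344, 810, 2016]
r5 m[X2→φ0] = [1152, 2016, 2592, 504]
r5 m[X2→φ1] = [162, 168, 252, 63]
r5 m[X2→φ3] = [1728, 1728, 3024, 648]
r5 m[X2→φ5] = [3456, 3024, 3024, 4536]
r6 m[φ0→X6] = [12960, 15552, 18144, 10368]
r6 m[φ0→X2] = [9, 6, 7, 9]
r6 m[φ1→X13] = [1764, 1344, 810, 2016]
r6 m[φ1→X2] = [448, 448, 576, 448]
r6 m[φ2→X11] = [14112, 18144, 6720, 14112]
r6 m[φ2→X13] = [48, 56, 40, 72]
r6 m[φ3→X14] = [15120, 10368, 18144, 12096]
r6 m[φ3→X2] = [6, 7, 6, 7]
r6 m[φ4→X11] = [2, 8, 8, 5]
r6 m[φ5→X2] = [3, 4, 6, 1]
r6 m[X6→φ0] = [1, 1, 1, 1]
r6 m[X11→φ2] = [2, 8, 8, 5]
r6 m[X11→φ4] = [14112, 18144, 6720, 14112]
r6 m[X14→φ3] = [1, 1, 1, 1]
r6 m[X13→φ1] = [48, 56, 40, 72]
r6 m[X13→φ2] = [1764, 1344, 810, 2016]
r6 m[X2→φ0] = [8064, 12544, 20736, 3136]
r6 m[X2→φ1] = [162, 168, 252, 63]
r6 m[X2→φ3] = [12096, 10752, 24192, 4032]
r6 m[X2→φ5] = [24192, 18816, 24192, 28224]
r7 m[φ0→X6] = [103680, 124416, 145152, 72576]
r7 m[φ0→X2] = [9, 6, 7, 9]
r7 m[φ1→X13] = [1764, 1344, 810, 2016]
r7 m[φ1→X2] = [448, 448, 576, 448]
r7 m[φ2→X11] = [14112, 18144, 6720, 14112]
r7 m[φ2→X13] = [48, 56, 40, 72]
r7 m[φ3→X14] = [120960, 72576, 145152, 96768]
r7 m[φ3→X2] = [6, 7, 6, 7]
r7 m[φ4→X11] = [2, 8, 8, 5]
r7 m[φ5→X2] = [3, 4, 6, 1]
r7 m[X6→φ0] = [1, 1, 1, 1]
r7 m[X11→φ2] = [2, 8, 8, 5]
r7 m[X11→φ4] = [14112, 18144, 6720, 14112]
r7 m[X14→φ3] = [1, 1, 1, 1]
r7 m[X13→φ1] = [48, 56, 40, 72]
r7 m[X13→φ2] = [1764, 1344, 810, 2016]
r7 m[X2→φ0] = [8064, 12544, 20736, 3136]
r7 m[X2→φ1] = [162, 168, 252, 63]
r7 m[X2→φ3] = [12096, 10752, 24192, 4032]
r7 m[X2→φ5] = [24192, 18816, 24192, 28224]
r8 m[φ0→X6] = [103680, 124416, 145152, 72576]
r8 m[φ0→X2] = [9, 6, 7, 9]
r8 m[φ1→X13] = [1764, 1344, 810, 2016]
r8 m[φ1→X2] = [448, 448, 576, 448]
r8 m[φ2→X11] = [14112, 18144, 6720, 14112]
r8 m[φ2→X13] = [48, 56, 40, 72]
r8 m[φ3→X14] = [120960, 72576, 145152, 96768]
r8 m[φ3→X2] = [6, 7, 6, 7]
r8 m[φ4→X11] = [2, 8, 8, 5]
r8 m[φ5→X2] = [3, 4, 6, 1]
r8 m[X6→φ0] = [1, 1, 1, 1]
r8 m[X11→φ2] = [2, 8, 8, 5]
r8 m[X11→φ4] = [14112, 18144, 6720, 14112]
r8 m[X14→φ3] = [1, 1, 1, 1]
r8 m[X13→φ1] = [48, 56, 40, 72]
r8 m[X13→φ2] = [1764, 1344, 810, 2016]
r8 m[X2→φ0] = [8064, 12544, 20736, 3136]
r8 m[X2→φ1] = [162, 168, 252, 63]
r8 m[X2→φ3] = [12096, 10752, 24192, 4032]
r8 m[X2→φ5] = [24192, 18816, 24192, 28224]
fixed point reached at round 8
traceback from X6: (X6=2, X11=1, X14=2, X13=3, X2=2), score=145152

assignment: (X6=2, X11=1, X14=2, X13=3, X2=2); score = 145152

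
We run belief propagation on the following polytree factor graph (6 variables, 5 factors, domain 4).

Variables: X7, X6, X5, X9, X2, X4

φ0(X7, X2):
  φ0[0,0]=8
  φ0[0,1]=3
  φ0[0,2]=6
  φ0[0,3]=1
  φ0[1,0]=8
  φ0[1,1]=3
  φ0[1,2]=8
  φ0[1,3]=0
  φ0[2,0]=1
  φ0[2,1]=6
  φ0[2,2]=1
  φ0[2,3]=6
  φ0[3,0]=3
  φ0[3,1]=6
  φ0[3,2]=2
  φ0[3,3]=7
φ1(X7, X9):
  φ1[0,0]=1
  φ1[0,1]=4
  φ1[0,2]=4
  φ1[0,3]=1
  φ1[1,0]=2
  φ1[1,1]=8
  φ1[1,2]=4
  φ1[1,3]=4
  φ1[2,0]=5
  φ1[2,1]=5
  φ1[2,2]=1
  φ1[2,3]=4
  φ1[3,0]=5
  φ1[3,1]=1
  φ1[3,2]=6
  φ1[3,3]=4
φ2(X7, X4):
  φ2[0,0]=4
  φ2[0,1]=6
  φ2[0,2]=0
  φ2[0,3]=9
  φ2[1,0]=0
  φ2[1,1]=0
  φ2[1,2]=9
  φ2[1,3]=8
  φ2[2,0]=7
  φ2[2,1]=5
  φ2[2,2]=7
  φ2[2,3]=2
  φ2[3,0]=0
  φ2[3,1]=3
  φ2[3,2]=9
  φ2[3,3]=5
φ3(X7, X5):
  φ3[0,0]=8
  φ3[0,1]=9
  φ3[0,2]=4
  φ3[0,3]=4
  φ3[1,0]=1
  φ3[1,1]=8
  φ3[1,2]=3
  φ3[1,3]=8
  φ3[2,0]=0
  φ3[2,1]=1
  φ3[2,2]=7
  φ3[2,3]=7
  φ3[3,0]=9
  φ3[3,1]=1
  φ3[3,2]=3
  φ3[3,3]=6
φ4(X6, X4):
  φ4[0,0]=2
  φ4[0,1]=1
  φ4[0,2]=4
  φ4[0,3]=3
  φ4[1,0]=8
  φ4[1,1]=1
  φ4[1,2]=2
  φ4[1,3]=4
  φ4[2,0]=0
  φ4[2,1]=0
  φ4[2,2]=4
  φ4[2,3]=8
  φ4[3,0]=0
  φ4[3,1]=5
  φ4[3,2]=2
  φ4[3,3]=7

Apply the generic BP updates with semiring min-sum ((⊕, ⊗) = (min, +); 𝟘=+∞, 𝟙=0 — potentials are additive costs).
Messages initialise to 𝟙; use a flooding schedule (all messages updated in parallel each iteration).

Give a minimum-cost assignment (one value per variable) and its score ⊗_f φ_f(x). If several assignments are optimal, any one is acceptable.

assignment: (X7=1, X6=2, X5=0, X9=0, X2=3, X4=0); score = 3

init: all messages = 𝟙 over 4 values
r1 m[φ0→X7] = [1, 0, 1, 2]
r1 m[φ0→X2] = [1, 3, 1, 0]
r1 m[φ1→X7] = [1, 2, 1, 1]
r1 m[φ1→X9] = [1, 1, 1, 1]
r1 m[φ2→X7] = [0, 0, 2, 0]
r1 m[φ2→X4] = [0, 0, 0, 2]
r1 m[φ3→X7] = [4, 1, 0, 1]
r1 m[φ3→X5] = [0, 1, 3, 4]
r1 m[φ4→X6] = [1, 1, 0, 0]
r1 m[φ4→X4] = [0, 0, 2, 3]
r1 m[X7→φ0] = [0, 0, 0, 0]
r1 m[X7→φ1] = [0, 0, 0, 0]
r1 m[X7→φ2] = [0, 0, 0, 0]
r1 m[X7→φ3] = [0, 0, 0, 0]
r1 m[X6→φ4] = [0, 0, 0, 0]
r1 m[X5→φ3] = [0, 0, 0, 0]
r1 m[X9→φ1] = [0, 0, 0, 0]
r1 m[X2→φ0] = [0, 0, 0, 0]
r1 m[X4→φ2] = [0, 0, 0, 0]
r1 m[X4→φ4] = [0, 0, 0, 0]
r2 m[φ0→X7] = [1, 0, 1, 2]
r2 m[φ0→X2] = [1, 3, 1, 0]
r2 m[φ1→X7] = [1, 2, 1, 1]
r2 m[φ1→X9] = [1, 1, 1, 1]
r2 m[φ2→X7] = [0, 0, 2, 0]
r2 m[φ2→X4] = [0, 0, 0, 2]
r2 m[φ3→X7] = [4, 1, 0, 1]
r2 m[φ3→X5] = [0, 1, 3, 4]
r2 m[φ4→X6] = [1, 1, 0, 0]
r2 m[φ4→X4] = [0, 0, 2, 3]
r2 m[X7→φ0] = [5, 3, 3, 2]
r2 m[X7→φ1] = [5, 1, 3, 3]
r2 m[X7→φ2] = [6, 3, 2, 4]
r2 m[X7→φ3] = [2, 2, 4, 3]
r2 m[X6→φ4] = [0, 0, 0, 0]
r2 m[X5→φ3] = [0, 0, 0, 0]
r2 m[X9→φ1] = [0, 0, 0, 0]
r2 m[X2→φ0] = [0, 0, 0, 0]
r2 m[X4→φ2] = [0, 0, 2, 3]
r2 m[X4→φ4] = [0, 0, 0, 2]
r3 m[φ0→X7] = [1, 0, 1, 2]
r3 m[φ0→X2] = [4, 6, 4, 3]
r3 m[φ1→X7] = [1, 2, 1, 1]
r3 m[φ1→X9] = [3, 4, 4, 5]
r3 m[φ2→X7] = [2, 0, 5, 0]
r3 m[φ2→X4] = [3, 3, 6, 4]
r3 m[φ3→X7] = [4, 1, 0, 1]
r3 m[φ3→X5] = [3, 4, 5, 6]
r3 m[φ4→X6] = [1, 1, 0, 0]
r3 m[φ4→X4] = [0, 0, 2, 3]
r3 m[X7→φ0] = [5, 3, 3, 2]
r3 m[X7→φ1] = [5, 1, 3, 3]
r3 m[X7→φ2] = [6, 3, 2, 4]
r3 m[X7→φ3] = [2, 2, 4, 3]
r3 m[X6→φ4] = [0, 0, 0, 0]
r3 m[X5→φ3] = [0, 0, 0, 0]
r3 m[X9→φ1] = [0, 0, 0, 0]
r3 m[X2→φ0] = [0, 0, 0, 0]
r3 m[X4→φ2] = [0, 0, 2, 3]
r3 m[X4→φ4] = [0, 0, 0, 2]
r4 m[φ0→X7] = [1, 0, 1, 2]
r4 m[φ0→X2] = [4, 6, 4, 3]
r4 m[φ1→X7] = [1, 2, 1, 1]
r4 m[φ1→X9] = [3, 4, 4, 5]
r4 m[φ2→X7] = [2, 0, 5, 0]
r4 m[φ2→X4] = [3, 3, 6, 4]
r4 m[φ3→X7] = [4, 1, 0, 1]
r4 m[φ3→X5] = [3, 4, 5, 6]
r4 m[φ4→X6] = [1, 1, 0, 0]
r4 m[φ4→X4] = [0, 0, 2, 3]
r4 m[X7→φ0] = [7, 3, 6, 2]
r4 m[X7→φ1] = [7, 1, 6, 3]
r4 m[X7→φ2] = [6, 3, 2, 4]
r4 m[X7→φ3] = [4, 2, 7, 3]
r4 m[X6→φ4] = [0, 0, 0, 0]
r4 m[X5→φ3] = [0, 0, 0, 0]
r4 m[X9→φ1] = [0, 0, 0, 0]
r4 m[X2→φ0] = [0, 0, 0, 0]
r4 m[X4→φ2] = [0, 0, 2, 3]
r4 m[X4→φ4] = [3, 3, 6, 4]
r5 m[φ0→X7] = [1, 0, 1, 2]
r5 m[φ0→X2] = [5, 6, 4, 3]
r5 m[φ1→X7] = [1, 2, 1, 1]
r5 m[φ1→X9] = [3, 4, 5, 5]
r5 m[φ2→X7] = [2, 0, 5, 0]
r5 m[φ2→X4] = [3, 3, 6, 4]
r5 m[φ3→X7] = [4, 1, 0, 1]
r5 m[φ3→X5] = [3, 4, 5, 8]
r5 m[φ4→X6] = [4, 4, 3, 3]
r5 m[φ4→X4] = [0, 0, 2, 3]
r5 m[X7→φ0] = [7, 3, 6, 2]
r5 m[X7→φ1] = [7, 1, 6, 3]
r5 m[X7→φ2] = [6, 3, 2, 4]
r5 m[X7→φ3] = [4, 2, 7, 3]
r5 m[X6→φ4] = [0, 0, 0, 0]
r5 m[X5→φ3] = [0, 0, 0, 0]
r5 m[X9→φ1] = [0, 0, 0, 0]
r5 m[X2→φ0] = [0, 0, 0, 0]
r5 m[X4→φ2] = [0, 0, 2, 3]
r5 m[X4→φ4] = [3, 3, 6, 4]
r6 m[φ0→X7] = [1, 0, 1, 2]
r6 m[φ0→X2] = [5, 6, 4, 3]
r6 m[φ1→X7] = [1, 2, 1, 1]
r6 m[φ1→X9] = [3, 4, 5, 5]
r6 m[φ2→X7] = [2, 0, 5, 0]
r6 m[φ2→X4] = [3, 3, 6, 4]
r6 m[φ3→X7] = [4, 1, 0, 1]
r6 m[φ3→X5] = [3, 4, 5, 8]
r6 m[φ4→X6] = [4, 4, 3, 3]
r6 m[φ4→X4] = [0, 0, 2, 3]
r6 m[X7→φ0] = [7, 3, 6, 2]
r6 m[X7→φ1] = [7, 1, 6, 3]
r6 m[X7→φ2] = [6, 3, 2, 4]
r6 m[X7→φ3] = [4, 2, 7, 3]
r6 m[X6→φ4] = [0, 0, 0, 0]
r6 m[X5→φ3] = [0, 0, 0, 0]
r6 m[X9→φ1] = [0, 0, 0, 0]
r6 m[X2→φ0] = [0, 0, 0, 0]
r6 m[X4→φ2] = [0, 0, 2, 3]
r6 m[X4→φ4] = [3, 3, 6, 4]
fixed point reached at round 6
traceback from X7: (X7=1, X6=2, X5=0, X9=0, X2=3, X4=0), score=3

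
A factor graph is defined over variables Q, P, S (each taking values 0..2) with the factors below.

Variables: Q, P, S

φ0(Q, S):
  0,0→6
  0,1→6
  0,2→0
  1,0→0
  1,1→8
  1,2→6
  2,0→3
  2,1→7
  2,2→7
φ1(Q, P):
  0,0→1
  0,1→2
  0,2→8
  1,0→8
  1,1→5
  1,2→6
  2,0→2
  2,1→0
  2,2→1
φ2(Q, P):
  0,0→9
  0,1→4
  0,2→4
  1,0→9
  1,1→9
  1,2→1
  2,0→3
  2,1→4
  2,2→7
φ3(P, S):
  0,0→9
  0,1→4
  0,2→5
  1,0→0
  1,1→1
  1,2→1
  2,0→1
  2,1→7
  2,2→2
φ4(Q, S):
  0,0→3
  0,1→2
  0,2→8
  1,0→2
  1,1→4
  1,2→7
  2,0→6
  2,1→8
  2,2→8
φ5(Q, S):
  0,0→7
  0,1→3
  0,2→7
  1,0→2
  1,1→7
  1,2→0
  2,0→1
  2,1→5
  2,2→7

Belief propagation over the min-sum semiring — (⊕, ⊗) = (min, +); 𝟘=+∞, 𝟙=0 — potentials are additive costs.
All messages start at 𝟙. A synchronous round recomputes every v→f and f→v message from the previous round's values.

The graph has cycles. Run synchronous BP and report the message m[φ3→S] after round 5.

init: all messages = 𝟙 over 3 values
r1 m[φ0→Q] = [0, 0, 3]
r1 m[φ0→S] = [0, 6, 0]
r1 m[φ1→Q] = [1, 5, 0]
r1 m[φ1→P] = [1, 0, 1]
r1 m[φ2→Q] = [4, 1, 3]
r1 m[φ2→P] = [3, 4, 1]
r1 m[φ3→P] = [4, 0, 1]
r1 m[φ3→S] = [0, 1, 1]
r1 m[φ4→Q] = [2, 2, 6]
r1 m[φ4→S] = [2, 2, 7]
r1 m[φ5→Q] = [3, 0, 1]
r1 m[φ5→S] = [1, 3, 0]
r1 m[Q→φ0] = [0, 0, 0]
r1 m[Q→φ1] = [0, 0, 0]
r1 m[Q→φ2] = [0, 0, 0]
r1 m[Q→φ4] = [0, 0, 0]
r1 m[Q→φ5] = [0, 0, 0]
r1 m[P→φ1] = [0, 0, 0]
r1 m[P→φ2] = [0, 0, 0]
r1 m[P→φ3] = [0, 0, 0]
r1 m[S→φ0] = [0, 0, 0]
r1 m[S→φ3] = [0, 0, 0]
r1 m[S→φ4] = [0, 0, 0]
r1 m[S→φ5] = [0, 0, 0]
r2 m[φ0→Q] = [0, 0, 3]
r2 m[φ0→S] = [0, 6, 0]
r2 m[φ1→Q] = [1, 5, 0]
r2 m[φ1→P] = [1, 0, 1]
r2 m[φ2→Q] = [4, 1, 3]
r2 m[φ2→P] = [3, 4, 1]
r2 m[φ3→P] = [4, 0, 1]
r2 m[φ3→S] = [0, 1, 1]
r2 m[φ4→Q] = [2, 2, 6]
r2 m[φ4→S] = [2, 2, 7]
r2 m[φ5→Q] = [3, 0, 1]
r2 m[φ5→S] = [1, 3, 0]
r2 m[Q→φ0] = [10, 8, 10]
r2 m[Q→φ1] = [9, 3, 13]
r2 m[Q→φ2] = [6, 7, 10]
r2 m[Q→φ4] = [8, 6, 7]
r2 m[Q→φ5] = [7, 8, 12]
r2 m[P→φ1] = [7, 4, 2]
r2 m[P→φ2] = [5, 0, 2]
r2 m[P→φ3] = [4, 4, 2]
r2 m[S→φ0] = [3, 6, 8]
r2 m[S→φ3] = [3, 11, 7]
r2 m[S→φ4] = [1, 10, 1]
r2 m[S→φ5] = [2, 9, 8]
r3 m[φ0→Q] = [8, 3, 6]
r3 m[φ0→S] = [8, 16, 10]
r3 m[φ1→Q] = [6, 8, 3]
r3 m[φ1→P] = [10, 8, 9]
r3 m[φ2→Q] = [4, 3, 4]
r3 m[φ2→P] = [13, 10, 8]
r3 m[φ3→P] = [12, 3, 4]
r3 m[φ3→S] = [3, 5, 4]
r3 m[φ4→Q] = [4, 3, 7]
r3 m[φ4→S] = [8, 10, 13]
r3 m[φ5→Q] = [9, 4, 3]
r3 m[φ5→S] = [10, 10, 8]
r3 m[Q→φ0] = [10, 8, 10]
r3 m[Q→φ1] = [9, 3, 13]
r3 m[Q→φ2] = [6, 7, 10]
r3 m[Q→φ4] = [8, 6, 7]
r3 m[Q→φ5] = [7, 8, 12]
r3 m[P→φ1] = [7, 4, 2]
r3 m[P→φ2] = [5, 0, 2]
r3 m[P→φ3] = [4, 4, 2]
r3 m[S→φ0] = [3, 6, 8]
r3 m[S→φ3] = [3, 11, 7]
r3 m[S→φ4] = [1, 10, 1]
r3 m[S→φ5] = [2, 9, 8]
r4 m[φ0→Q] = [8, 3, 6]
r4 m[φ0→S] = [8, 16, 10]
r4 m[φ1→Q] = [6, 8, 3]
r4 m[φ1→P] = [10, 8, 9]
r4 m[φ2→Q] = [4, 3, 4]
r4 m[φ2→P] = [13, 10, 8]
r4 m[φ3→P] = [12, 3, 4]
r4 m[φ3→S] = [3, 5, 4]
r4 m[φ4→Q] = [4, 3, 7]
r4 m[φ4→S] = [8, 10, 13]
r4 m[φ5→Q] = [9, 4, 3]
r4 m[φ5→S] = [10, 10, 8]
r4 m[Q→φ0] = [23, 18, 17]
r4 m[Q→φ1] = [25, 13, 20]
r4 m[Q→φ2] = [27, 18, 19]
r4 m[Q→φ4] = [27, 18, 16]
r4 m[Q→φ5] = [22, 17, 20]
r4 m[P→φ1] = [25, 13, 12]
r4 m[P→φ2] = [22, 11, 13]
r4 m[P→φ3] = [23, 18, 17]
r4 m[S→φ0] = [21, 25, 25]
r4 m[S→φ3] = [26, 36, 31]
r4 m[S→φ4] = [21, 31, 22]
r4 m[S→φ5] = [19, 31, 27]
r5 m[φ0→Q] = [25, 21, 24]
r5 m[φ0→S] = [18, 24, 23]
r5 m[φ1→Q] = [15, 18, 13]
r5 m[φ1→P] = [21, 18, 19]
r5 m[φ2→Q] = [15, 14, 15]
r5 m[φ2→P] = [22, 23, 19]
r5 m[φ3→P] = [35, 26, 27]
r5 m[φ3→S] = [18, 19, 19]
r5 m[φ4→Q] = [24, 23, 27]
r5 m[φ4→S] = [20, 22, 24]
r5 m[φ5→Q] = [26, 21, 20]
r5 m[φ5→S] = [19, 24, 17]
r5 m[Q→φ0] = [23, 18, 17]
r5 m[Q→φ1] = [25, 13, 20]
r5 m[Q→φ2] = [27, 18, 19]
r5 m[Q→φ4] = [27, 18, 16]
r5 m[Q→φ5] = [22, 17, 20]
r5 m[P→φ1] = [25, 13, 12]
r5 m[P→φ2] = [22, 11, 13]
r5 m[P→φ3] = [23, 18, 17]
r5 m[S→φ0] = [21, 25, 25]
r5 m[S→φ3] = [26, 36, 31]
r5 m[S→φ4] = [21, 31, 22]
r5 m[S→φ5] = [19, 31, 27]

message @ round 5 = [18, 19, 19]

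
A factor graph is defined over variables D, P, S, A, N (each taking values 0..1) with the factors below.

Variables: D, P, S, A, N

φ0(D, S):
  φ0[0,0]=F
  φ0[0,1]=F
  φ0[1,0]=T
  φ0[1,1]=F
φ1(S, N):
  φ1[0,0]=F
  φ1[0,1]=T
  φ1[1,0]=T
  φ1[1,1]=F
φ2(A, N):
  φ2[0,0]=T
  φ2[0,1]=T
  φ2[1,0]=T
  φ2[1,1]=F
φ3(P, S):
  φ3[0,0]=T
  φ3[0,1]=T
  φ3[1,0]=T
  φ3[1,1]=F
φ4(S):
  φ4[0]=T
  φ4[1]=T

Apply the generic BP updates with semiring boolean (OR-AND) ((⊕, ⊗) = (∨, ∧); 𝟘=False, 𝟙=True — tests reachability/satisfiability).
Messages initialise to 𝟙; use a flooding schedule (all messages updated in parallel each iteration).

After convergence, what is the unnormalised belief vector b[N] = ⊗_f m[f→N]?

init: all messages = 𝟙 over 2 values
r1 m[φ0→D] = [F, T]
r1 m[φ0→S] = [T, F]
r1 m[φ1→S] = [T, T]
r1 m[φ1→N] = [T, T]
r1 m[φ2→A] = [T, T]
r1 m[φ2→N] = [T, T]
r1 m[φ3→P] = [T, T]
r1 m[φ3→S] = [T, T]
r1 m[φ4→S] = [T, T]
r1 m[D→φ0] = [T, T]
r1 m[P→φ3] = [T, T]
r1 m[S→φ0] = [T, T]
r1 m[S→φ1] = [T, T]
r1 m[S→φ3] = [T, T]
r1 m[S→φ4] = [T, T]
r1 m[A→φ2] = [T, T]
r1 m[N→φ1] = [T, T]
r1 m[N→φ2] = [T, T]
r2 m[φ0→D] = [F, T]
r2 m[φ0→S] = [T, F]
r2 m[φ1→S] = [T, T]
r2 m[φ1→N] = [T, T]
r2 m[φ2→A] = [T, T]
r2 m[φ2→N] = [T, T]
r2 m[φ3→P] = [T, T]
r2 m[φ3→S] = [T, T]
r2 m[φ4→S] = [T, T]
r2 m[D→φ0] = [T, T]
r2 m[P→φ3] = [T, T]
r2 m[S→φ0] = [T, T]
r2 m[S→φ1] = [T, F]
r2 m[S→φ3] = [T, F]
r2 m[S→φ4] = [T, F]
r2 m[A→φ2] = [T, T]
r2 m[N→φ1] = [T, T]
r2 m[N→φ2] = [T, T]
r3 m[φ0→D] = [F, T]
r3 m[φ0→S] = [T, F]
r3 m[φ1→S] = [T, T]
r3 m[φ1→N] = [F, T]
r3 m[φ2→A] = [T, T]
r3 m[φ2→N] = [T, T]
r3 m[φ3→P] = [T, T]
r3 m[φ3→S] = [T, T]
r3 m[φ4→S] = [T, T]
r3 m[D→φ0] = [T, T]
r3 m[P→φ3] = [T, T]
r3 m[S→φ0] = [T, T]
r3 m[S→φ1] = [T, F]
r3 m[S→φ3] = [T, F]
r3 m[S→φ4] = [T, F]
r3 m[A→φ2] = [T, T]
r3 m[N→φ1] = [T, T]
r3 m[N→φ2] = [T, T]
r4 m[φ0→D] = [F, T]
r4 m[φ0→S] = [T, F]
r4 m[φ1→S] = [T, T]
r4 m[φ1→N] = [F, T]
r4 m[φ2→A] = [T, T]
r4 m[φ2→N] = [T, T]
r4 m[φ3→P] = [T, T]
r4 m[φ3→S] = [T, T]
r4 m[φ4→S] = [T, T]
r4 m[D→φ0] = [T, T]
r4 m[P→φ3] = [T, T]
r4 m[S→φ0] = [T, T]
r4 m[S→φ1] = [T, F]
r4 m[S→φ3] = [T, F]
r4 m[S→φ4] = [T, F]
r4 m[A→φ2] = [T, T]
r4 m[N→φ1] = [T, T]
r4 m[N→φ2] = [F, T]
r5 m[φ0→D] = [F, T]
r5 m[φ0→S] = [T, F]
r5 m[φ1→S] = [T, T]
r5 m[φ1→N] = [F, T]
r5 m[φ2→A] = [T, F]
r5 m[φ2→N] = [T, T]
r5 m[φ3→P] = [T, T]
r5 m[φ3→S] = [T, T]
r5 m[φ4→S] = [T, T]
r5 m[D→φ0] = [T, T]
r5 m[P→φ3] = [T, T]
r5 m[S→φ0] = [T, T]
r5 m[S→φ1] = [T, F]
r5 m[S→φ3] = [T, F]
r5 m[S→φ4] = [T, F]
r5 m[A→φ2] = [T, T]
r5 m[N→φ1] = [T, T]
r5 m[N→φ2] = [F, T]
r6 m[φ0→D] = [F, T]
r6 m[φ0→S] = [T, F]
r6 m[φ1→S] = [T, T]
r6 m[φ1→N] = [F, T]
r6 m[φ2→A] = [T, F]
r6 m[φ2→N] = [T, T]
r6 m[φ3→P] = [T, T]
r6 m[φ3→S] = [T, T]
r6 m[φ4→S] = [T, T]
r6 m[D→φ0] = [T, T]
r6 m[P→φ3] = [T, T]
r6 m[S→φ0] = [T, T]
r6 m[S→φ1] = [T, F]
r6 m[S→φ3] = [T, F]
r6 m[S→φ4] = [T, F]
r6 m[A→φ2] = [T, T]
r6 m[N→φ1] = [T, T]
r6 m[N→φ2] = [F, T]
fixed point reached at round 6
b[N] = ⊗ incoming = [F, T]

b[N] = [F, T]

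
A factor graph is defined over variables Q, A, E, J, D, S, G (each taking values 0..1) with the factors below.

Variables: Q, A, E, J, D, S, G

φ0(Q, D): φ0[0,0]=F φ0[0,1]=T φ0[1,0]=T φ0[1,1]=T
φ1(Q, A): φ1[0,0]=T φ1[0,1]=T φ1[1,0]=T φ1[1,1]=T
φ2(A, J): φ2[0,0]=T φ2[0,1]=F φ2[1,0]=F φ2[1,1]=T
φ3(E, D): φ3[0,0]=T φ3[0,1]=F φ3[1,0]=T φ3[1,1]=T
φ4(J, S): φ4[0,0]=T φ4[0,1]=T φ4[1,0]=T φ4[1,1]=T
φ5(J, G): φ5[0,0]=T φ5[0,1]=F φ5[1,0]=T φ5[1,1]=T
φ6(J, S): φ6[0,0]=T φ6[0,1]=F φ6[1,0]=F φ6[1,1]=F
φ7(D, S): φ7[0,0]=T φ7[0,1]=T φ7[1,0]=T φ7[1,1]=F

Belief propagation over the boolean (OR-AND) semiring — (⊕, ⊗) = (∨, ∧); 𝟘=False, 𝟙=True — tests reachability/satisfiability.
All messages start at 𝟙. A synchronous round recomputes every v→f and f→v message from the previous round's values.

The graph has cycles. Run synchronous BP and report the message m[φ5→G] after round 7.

message @ round 7 = [T, F]

init: all messages = 𝟙 over 2 values
r1 m[φ0→Q] = [T, T]
r1 m[φ0→D] = [T, T]
r1 m[φ1→Q] = [T, T]
r1 m[φ1→A] = [T, T]
r1 m[φ2→A] = [T, T]
r1 m[φ2→J] = [T, T]
r1 m[φ3→E] = [T, T]
r1 m[φ3→D] = [T, T]
r1 m[φ4→J] = [T, T]
r1 m[φ4→S] = [T, T]
r1 m[φ5→J] = [T, T]
r1 m[φ5→G] = [T, T]
r1 m[φ6→J] = [T, F]
r1 m[φ6→S] = [T, F]
r1 m[φ7→D] = [T, T]
r1 m[φ7→S] = [T, T]
r1 m[Q→φ0] = [T, T]
r1 m[Q→φ1] = [T, T]
r1 m[A→φ1] = [T, T]
r1 m[A→φ2] = [T, T]
r1 m[E→φ3] = [T, T]
r1 m[J→φ2] = [T, T]
r1 m[J→φ4] = [T, T]
r1 m[J→φ5] = [T, T]
r1 m[J→φ6] = [T, T]
r1 m[D→φ0] = [T, T]
r1 m[D→φ3] = [T, T]
r1 m[D→φ7] = [T, T]
r1 m[S→φ4] = [T, T]
r1 m[S→φ6] = [T, T]
r1 m[S→φ7] = [T, T]
r1 m[G→φ5] = [T, T]
r2 m[φ0→Q] = [T, T]
r2 m[φ0→D] = [T, T]
r2 m[φ1→Q] = [T, T]
r2 m[φ1→A] = [T, T]
r2 m[φ2→A] = [T, T]
r2 m[φ2→J] = [T, T]
r2 m[φ3→E] = [T, T]
r2 m[φ3→D] = [T, T]
r2 m[φ4→J] = [T, T]
r2 m[φ4→S] = [T, T]
r2 m[φ5→J] = [T, T]
r2 m[φ5→G] = [T, T]
r2 m[φ6→J] = [T, F]
r2 m[φ6→S] = [T, F]
r2 m[φ7→D] = [T, T]
r2 m[φ7→S] = [T, T]
r2 m[Q→φ0] = [T, T]
r2 m[Q→φ1] = [T, T]
r2 m[A→φ1] = [T, T]
r2 m[A→φ2] = [T, T]
r2 m[E→φ3] = [T, T]
r2 m[J→φ2] = [T, F]
r2 m[J→φ4] = [T, F]
r2 m[J→φ5] = [T, F]
r2 m[J→φ6] = [T, T]
r2 m[D→φ0] = [T, T]
r2 m[D→φ3] = [T, T]
r2 m[D→φ7] = [T, T]
r2 m[S→φ4] = [T, F]
r2 m[S→φ6] = [T, T]
r2 m[S→φ7] = [T, F]
r2 m[G→φ5] = [T, T]
r3 m[φ0→Q] = [T, T]
r3 m[φ0→D] = [T, T]
r3 m[φ1→Q] = [T, T]
r3 m[φ1→A] = [T, T]
r3 m[φ2→A] = [T, F]
r3 m[φ2→J] = [T, T]
r3 m[φ3→E] = [T, T]
r3 m[φ3→D] = [T, T]
r3 m[φ4→J] = [T, T]
r3 m[φ4→S] = [T, T]
r3 m[φ5→J] = [T, T]
r3 m[φ5→G] = [T, F]
r3 m[φ6→J] = [T, F]
r3 m[φ6→S] = [T, F]
r3 m[φ7→D] = [T, T]
r3 m[φ7→S] = [T, T]
r3 m[Q→φ0] = [T, T]
r3 m[Q→φ1] = [T, T]
r3 m[A→φ1] = [T, T]
r3 m[A→φ2] = [T, T]
r3 m[E→φ3] = [T, T]
r3 m[J→φ2] = [T, F]
r3 m[J→φ4] = [T, F]
r3 m[J→φ5] = [T, F]
r3 m[J→φ6] = [T, T]
r3 m[D→φ0] = [T, T]
r3 m[D→φ3] = [T, T]
r3 m[D→φ7] = [T, T]
r3 m[S→φ4] = [T, F]
r3 m[S→φ6] = [T, T]
r3 m[S→φ7] = [T, F]
r3 m[G→φ5] = [T, T]
r4 m[φ0→Q] = [T, T]
r4 m[φ0→D] = [T, T]
r4 m[φ1→Q] = [T, T]
r4 m[φ1→A] = [T, T]
r4 m[φ2→A] = [T, F]
r4 m[φ2→J] = [T, T]
r4 m[φ3→E] = [T, T]
r4 m[φ3→D] = [T, T]
r4 m[φ4→J] = [T, T]
r4 m[φ4→S] = [T, T]
r4 m[φ5→J] = [T, T]
r4 m[φ5→G] = [T, F]
r4 m[φ6→J] = [T, F]
r4 m[φ6→S] = [T, F]
r4 m[φ7→D] = [T, T]
r4 m[φ7→S] = [T, T]
r4 m[Q→φ0] = [T, T]
r4 m[Q→φ1] = [T, T]
r4 m[A→φ1] = [T, F]
r4 m[A→φ2] = [T, T]
r4 m[E→φ3] = [T, T]
r4 m[J→φ2] = [T, F]
r4 m[J→φ4] = [T, F]
r4 m[J→φ5] = [T, F]
r4 m[J→φ6] = [T, T]
r4 m[D→φ0] = [T, T]
r4 m[D→φ3] = [T, T]
r4 m[D→φ7] = [T, T]
r4 m[S→φ4] = [T, F]
r4 m[S→φ6] = [T, T]
r4 m[S→φ7] = [T, F]
r4 m[G→φ5] = [T, T]
r5 m[φ0→Q] = [T, T]
r5 m[φ0→D] = [T, T]
r5 m[φ1→Q] = [T, T]
r5 m[φ1→A] = [T, T]
r5 m[φ2→A] = [T, F]
r5 m[φ2→J] = [T, T]
r5 m[φ3→E] = [T, T]
r5 m[φ3→D] = [T, T]
r5 m[φ4→J] = [T, T]
r5 m[φ4→S] = [T, T]
r5 m[φ5→J] = [T, T]
r5 m[φ5→G] = [T, F]
r5 m[φ6→J] = [T, F]
r5 m[φ6→S] = [T, F]
r5 m[φ7→D] = [T, T]
r5 m[φ7→S] = [T, T]
r5 m[Q→φ0] = [T, T]
r5 m[Q→φ1] = [T, T]
r5 m[A→φ1] = [T, F]
r5 m[A→φ2] = [T, T]
r5 m[E→φ3] = [T, T]
r5 m[J→φ2] = [T, F]
r5 m[J→φ4] = [T, F]
r5 m[J→φ5] = [T, F]
r5 m[J→φ6] = [T, T]
r5 m[D→φ0] = [T, T]
r5 m[D→φ3] = [T, T]
r5 m[D→φ7] = [T, T]
r5 m[S→φ4] = [T, F]
r5 m[S→φ6] = [T, T]
r5 m[S→φ7] = [T, F]
r5 m[G→φ5] = [T, T]
r6 m[φ0→Q] = [T, T]
r6 m[φ0→D] = [T, T]
r6 m[φ1→Q] = [T, T]
r6 m[φ1→A] = [T, T]
r6 m[φ2→A] = [T, F]
r6 m[φ2→J] = [T, T]
r6 m[φ3→E] = [T, T]
r6 m[φ3→D] = [T, T]
r6 m[φ4→J] = [T, T]
r6 m[φ4→S] = [T, T]
r6 m[φ5→J] = [T, T]
r6 m[φ5→G] = [T, F]
r6 m[φ6→J] = [T, F]
r6 m[φ6→S] = [T, F]
r6 m[φ7→D] = [T, T]
r6 m[φ7→S] = [T, T]
r6 m[Q→φ0] = [T, T]
r6 m[Q→φ1] = [T, T]
r6 m[A→φ1] = [T, F]
r6 m[A→φ2] = [T, T]
r6 m[E→φ3] = [T, T]
r6 m[J→φ2] = [T, F]
r6 m[J→φ4] = [T, F]
r6 m[J→φ5] = [T, F]
r6 m[J→φ6] = [T, T]
r6 m[D→φ0] = [T, T]
r6 m[D→φ3] = [T, T]
r6 m[D→φ7] = [T, T]
r6 m[S→φ4] = [T, F]
r6 m[S→φ6] = [T, T]
r6 m[S→φ7] = [T, F]
r6 m[G→φ5] = [T, T]
r7 m[φ0→Q] = [T, T]
r7 m[φ0→D] = [T, T]
r7 m[φ1→Q] = [T, T]
r7 m[φ1→A] = [T, T]
r7 m[φ2→A] = [T, F]
r7 m[φ2→J] = [T, T]
r7 m[φ3→E] = [T, T]
r7 m[φ3→D] = [T, T]
r7 m[φ4→J] = [T, T]
r7 m[φ4→S] = [T, T]
r7 m[φ5→J] = [T, T]
r7 m[φ5→G] = [T, F]
r7 m[φ6→J] = [T, F]
r7 m[φ6→S] = [T, F]
r7 m[φ7→D] = [T, T]
r7 m[φ7→S] = [T, T]
r7 m[Q→φ0] = [T, T]
r7 m[Q→φ1] = [T, T]
r7 m[A→φ1] = [T, F]
r7 m[A→φ2] = [T, T]
r7 m[E→φ3] = [T, T]
r7 m[J→φ2] = [T, F]
r7 m[J→φ4] = [T, F]
r7 m[J→φ5] = [T, F]
r7 m[J→φ6] = [T, T]
r7 m[D→φ0] = [T, T]
r7 m[D→φ3] = [T, T]
r7 m[D→φ7] = [T, T]
r7 m[S→φ4] = [T, F]
r7 m[S→φ6] = [T, T]
r7 m[S→φ7] = [T, F]
r7 m[G→φ5] = [T, T]
fixed point reached at round 5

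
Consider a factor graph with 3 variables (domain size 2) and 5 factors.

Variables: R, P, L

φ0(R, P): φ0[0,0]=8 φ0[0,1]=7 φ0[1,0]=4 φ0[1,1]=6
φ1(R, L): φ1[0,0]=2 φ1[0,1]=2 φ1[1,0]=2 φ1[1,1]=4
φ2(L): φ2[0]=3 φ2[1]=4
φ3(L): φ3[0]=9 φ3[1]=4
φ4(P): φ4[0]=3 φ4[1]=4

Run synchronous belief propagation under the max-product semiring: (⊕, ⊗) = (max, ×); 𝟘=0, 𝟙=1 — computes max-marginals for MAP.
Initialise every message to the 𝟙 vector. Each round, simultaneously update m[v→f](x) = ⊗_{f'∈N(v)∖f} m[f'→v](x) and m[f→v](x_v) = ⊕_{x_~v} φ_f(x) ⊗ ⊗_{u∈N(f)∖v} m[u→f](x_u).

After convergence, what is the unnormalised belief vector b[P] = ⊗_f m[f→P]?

b[P] = [1296, 1536]

init: all messages = 𝟙 over 2 values
r1 m[φ0→R] = [8, 6]
r1 m[φ0→P] = [8, 7]
r1 m[φ1→R] = [2, 4]
r1 m[φ1→L] = [2, 4]
r1 m[φ2→L] = [3, 4]
r1 m[φ3→L] = [9, 4]
r1 m[φ4→P] = [3, 4]
r1 m[R→φ0] = [1, 1]
r1 m[R→φ1] = [1, 1]
r1 m[P→φ0] = [1, 1]
r1 m[P→φ4] = [1, 1]
r1 m[L→φ1] = [1, 1]
r1 m[L→φ2] = [1, 1]
r1 m[L→φ3] = [1, 1]
r2 m[φ0→R] = [8, 6]
r2 m[φ0→P] = [8, 7]
r2 m[φ1→R] = [2, 4]
r2 m[φ1→L] = [2, 4]
r2 m[φ2→L] = [3, 4]
r2 m[φ3→L] = [9, 4]
r2 m[φ4→P] = [3, 4]
r2 m[R→φ0] = [2, 4]
r2 m[R→φ1] = [8, 6]
r2 m[P→φ0] = [3, 4]
r2 m[P→φ4] = [8, 7]
r2 m[L→φ1] = [27, 16]
r2 m[L→φ2] = [18, 16]
r2 m[L→φ3] = [6, 16]
r3 m[φ0→R] = [28, 24]
r3 m[φ0→P] = [16, 24]
r3 m[φ1→R] = [54, 64]
r3 m[φ1→L] = [16, 24]
r3 m[φ2→L] = [3, 4]
r3 m[φ3→L] = [9, 4]
r3 m[φ4→P] = [3, 4]
r3 m[R→φ0] = [2, 4]
r3 m[R→φ1] = [8, 6]
r3 m[P→φ0] = [3, 4]
r3 m[P→φ4] = [8, 7]
r3 m[L→φ1] = [27, 16]
r3 m[L→φ2] = [18, 16]
r3 m[L→φ3] = [6, 16]
r4 m[φ0→R] = [28, 24]
r4 m[φ0→P] = [16, 24]
r4 m[φ1→R] = [54, 64]
r4 m[φ1→L] = [16, 24]
r4 m[φ2→L] = [3, 4]
r4 m[φ3→L] = [9, 4]
r4 m[φ4→P] = [3, 4]
r4 m[R→φ0] = [54, 64]
r4 m[R→φ1] = [28, 24]
r4 m[P→φ0] = [3, 4]
r4 m[P→φ4] = [16, 24]
r4 m[L→φ1] = [27, 16]
r4 m[L→φ2] = [144, 96]
r4 m[L→φ3] = [48, 96]
r5 m[φ0→R] = [28, 24]
r5 m[φ0→P] = [432, 384]
r5 m[φ1→R] = [54, 64]
r5 m[φ1→L] = [56, 96]
r5 m[φ2→L] = [3, 4]
r5 m[φ3→L] = [9, 4]
r5 m[φ4→P] = [3, 4]
r5 m[R→φ0] = [54, 64]
r5 m[R→φ1] = [28, 24]
r5 m[P→φ0] = [3, 4]
r5 m[P→φ4] = [16, 24]
r5 m[L→φ1] = [27, 16]
r5 m[L→φ2] = [144, 96]
r5 m[L→φ3] = [48, 96]
r6 m[φ0→R] = [28, 24]
r6 m[φ0→P] = [432, 384]
r6 m[φ1→R] = [54, 64]
r6 m[φ1→L] = [56, 96]
r6 m[φ2→L] = [3, 4]
r6 m[φ3→L] = [9, 4]
r6 m[φ4→P] = [3, 4]
r6 m[R→φ0] = [54, 64]
r6 m[R→φ1] = [28, 24]
r6 m[P→φ0] = [3, 4]
r6 m[P→φ4] = [432, 384]
r6 m[L→φ1] = [27, 16]
r6 m[L→φ2] = [504, 384]
r6 m[L→φ3] = [168, 384]
r7 m[φ0→R] = [28, 24]
r7 m[φ0→P] = [432, 384]
r7 m[φ1→R] = [54, 64]
r7 m[φ1→L] = [56, 96]
r7 m[φ2→L] = [3, 4]
r7 m[φ3→L] = [9, 4]
r7 m[φ4→P] = [3, 4]
r7 m[R→φ0] = [54, 64]
r7 m[R→φ1] = [28, 24]
r7 m[P→φ0] = [3, 4]
r7 m[P→φ4] = [432, 384]
r7 m[L→φ1] = [27, 16]
r7 m[L→φ2] = [504, 384]
r7 m[L→φ3] = [168, 384]
fixed point reached at round 7
b[P] = ⊗ incoming = [1296, 1536]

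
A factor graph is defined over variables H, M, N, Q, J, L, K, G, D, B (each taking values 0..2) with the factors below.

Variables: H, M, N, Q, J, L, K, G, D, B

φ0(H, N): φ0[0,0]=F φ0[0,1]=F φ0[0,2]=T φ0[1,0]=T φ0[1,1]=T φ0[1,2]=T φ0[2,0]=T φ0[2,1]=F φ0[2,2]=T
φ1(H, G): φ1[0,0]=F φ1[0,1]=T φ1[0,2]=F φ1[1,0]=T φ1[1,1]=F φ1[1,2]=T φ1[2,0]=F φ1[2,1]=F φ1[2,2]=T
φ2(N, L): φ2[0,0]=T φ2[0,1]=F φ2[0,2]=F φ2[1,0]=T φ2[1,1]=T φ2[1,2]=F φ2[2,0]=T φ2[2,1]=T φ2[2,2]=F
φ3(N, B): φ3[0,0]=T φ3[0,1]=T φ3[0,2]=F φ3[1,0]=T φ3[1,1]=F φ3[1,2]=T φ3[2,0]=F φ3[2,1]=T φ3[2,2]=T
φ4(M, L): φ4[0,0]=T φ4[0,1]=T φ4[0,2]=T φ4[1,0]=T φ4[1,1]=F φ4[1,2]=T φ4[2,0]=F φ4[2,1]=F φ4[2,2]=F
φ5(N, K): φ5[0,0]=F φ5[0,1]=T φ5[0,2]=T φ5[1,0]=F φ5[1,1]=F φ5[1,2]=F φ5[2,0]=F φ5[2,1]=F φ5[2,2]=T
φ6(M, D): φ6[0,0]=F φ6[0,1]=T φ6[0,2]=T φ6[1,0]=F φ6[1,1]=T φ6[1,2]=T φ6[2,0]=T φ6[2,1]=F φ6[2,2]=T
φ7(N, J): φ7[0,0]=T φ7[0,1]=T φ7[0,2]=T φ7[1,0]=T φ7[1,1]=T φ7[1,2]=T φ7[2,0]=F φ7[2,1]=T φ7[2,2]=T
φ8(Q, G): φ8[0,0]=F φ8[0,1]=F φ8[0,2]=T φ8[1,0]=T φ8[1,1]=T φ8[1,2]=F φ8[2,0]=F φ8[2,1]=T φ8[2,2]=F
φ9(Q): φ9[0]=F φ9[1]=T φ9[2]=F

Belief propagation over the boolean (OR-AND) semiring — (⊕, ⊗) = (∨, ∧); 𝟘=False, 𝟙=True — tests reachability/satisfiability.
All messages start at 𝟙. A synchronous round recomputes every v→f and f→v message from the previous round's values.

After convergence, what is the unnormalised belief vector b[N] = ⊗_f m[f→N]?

init: all messages = 𝟙 over 3 values
r1 m[φ0→H] = [T, T, T]
r1 m[φ0→N] = [T, T, T]
r1 m[φ1→H] = [T, T, T]
r1 m[φ1→G] = [T, T, T]
r1 m[φ2→N] = [T, T, T]
r1 m[φ2→L] = [T, T, F]
r1 m[φ3→N] = [T, T, T]
r1 m[φ3→B] = [T, T, T]
r1 m[φ4→M] = [T, T, F]
r1 m[φ4→L] = [T, T, T]
r1 m[φ5→N] = [T, F, T]
r1 m[φ5→K] = [F, T, T]
r1 m[φ6→M] = [T, T, T]
r1 m[φ6→D] = [T, T, T]
r1 m[φ7→N] = [T, T, T]
r1 m[φ7→J] = [T, T, T]
r1 m[φ8→Q] = [T, T, T]
r1 m[φ8→G] = [T, T, T]
r1 m[φ9→Q] = [F, T, F]
r1 m[H→φ0] = [T, T, T]
r1 m[H→φ1] = [T, T, T]
r1 m[M→φ4] = [T, T, T]
r1 m[M→φ6] = [T, T, T]
r1 m[N→φ0] = [T, T, T]
r1 m[N→φ2] = [T, T, T]
r1 m[N→φ3] = [T, T, T]
r1 m[N→φ5] = [T, T, T]
r1 m[N→φ7] = [T, T, T]
r1 m[Q→φ8] = [T, T, T]
r1 m[Q→φ9] = [T, T, T]
r1 m[J→φ7] = [T, T, T]
r1 m[L→φ2] = [T, T, T]
r1 m[L→φ4] = [T, T, T]
r1 m[K→φ5] = [T, T, T]
r1 m[G→φ1] = [T, T, T]
r1 m[G→φ8] = [T, T, T]
r1 m[D→φ6] = [T, T, T]
r1 m[B→φ3] = [T, T, T]
r2 m[φ0→H] = [T, T, T]
r2 m[φ0→N] = [T, T, T]
r2 m[φ1→H] = [T, T, T]
r2 m[φ1→G] = [T, T, T]
r2 m[φ2→N] = [T, T, T]
r2 m[φ2→L] = [T, T, F]
r2 m[φ3→N] = [T, T, T]
r2 m[φ3→B] = [T, T, T]
r2 m[φ4→M] = [T, T, F]
r2 m[φ4→L] = [T, T, T]
r2 m[φ5→N] = [T, F, T]
r2 m[φ5→K] = [F, T, T]
r2 m[φ6→M] = [T, T, T]
r2 m[φ6→D] = [T, T, T]
r2 m[φ7→N] = [T, T, T]
r2 m[φ7→J] = [T, T, T]
r2 m[φ8→Q] = [T, T, T]
r2 m[φ8→G] = [T, T, T]
r2 m[φ9→Q] = [F, T, F]
r2 m[H→φ0] = [T, T, T]
r2 m[H→φ1] = [T, T, T]
r2 m[M→φ4] = [T, T, T]
r2 m[M→φ6] = [T, T, F]
r2 m[N→φ0] = [T, F, T]
r2 m[N→φ2] = [T, F, T]
r2 m[N→φ3] = [T, F, T]
r2 m[N→φ5] = [T, T, T]
r2 m[N→φ7] = [T, F, T]
r2 m[Q→φ8] = [F, T, F]
r2 m[Q→φ9] = [T, T, T]
r2 m[J→φ7] = [T, T, T]
r2 m[L→φ2] = [T, T, T]
r2 m[L→φ4] = [T, T, F]
r2 m[K→φ5] = [T, T, T]
r2 m[G→φ1] = [T, T, T]
r2 m[G→φ8] = [T, T, T]
r2 m[D→φ6] = [T, T, T]
r2 m[B→φ3] = [T, T, T]
r3 m[φ0→H] = [T, T, T]
r3 m[φ0→N] = [T, T, T]
r3 m[φ1→H] = [T, T, T]
r3 m[φ1→G] = [T, T, T]
r3 m[φ2→N] = [T, T, T]
r3 m[φ2→L] = [T, T, F]
r3 m[φ3→N] = [T, T, T]
r3 m[φ3→B] = [T, T, T]
r3 m[φ4→M] = [T, T, F]
r3 m[φ4→L] = [T, T, T]
r3 m[φ5→N] = [T, F, T]
r3 m[φ5→K] = [F, T, T]
r3 m[φ6→M] = [T, T, T]
r3 m[φ6→D] = [F, T, T]
r3 m[φ7→N] = [T, T, T]
r3 m[φ7→J] = [T, T, T]
r3 m[φ8→Q] = [T, T, T]
r3 m[φ8→G] = [T, T, F]
r3 m[φ9→Q] = [F, T, F]
r3 m[H→φ0] = [T, T, T]
r3 m[H→φ1] = [T, T, T]
r3 m[M→φ4] = [T, T, T]
r3 m[M→φ6] = [T, T, F]
r3 m[N→φ0] = [T, F, T]
r3 m[N→φ2] = [T, F, T]
r3 m[N→φ3] = [T, F, T]
r3 m[N→φ5] = [T, T, T]
r3 m[N→φ7] = [T, F, T]
r3 m[Q→φ8] = [F, T, F]
r3 m[Q→φ9] = [T, T, T]
r3 m[J→φ7] = [T, T, T]
r3 m[L→φ2] = [T, T, T]
r3 m[L→φ4] = [T, T, F]
r3 m[K→φ5] = [T, T, T]
r3 m[G→φ1] = [T, T, T]
r3 m[G→φ8] = [T, T, T]
r3 m[D→φ6] = [T, T, T]
r3 m[B→φ3] = [T, T, T]
r4 m[φ0→H] = [T, T, T]
r4 m[φ0→N] = [T, T, T]
r4 m[φ1→H] = [T, T, T]
r4 m[φ1→G] = [T, T, T]
r4 m[φ2→N] = [T, T, T]
r4 m[φ2→L] = [T, T, F]
r4 m[φ3→N] = [T, T, T]
r4 m[φ3→B] = [T, T, T]
r4 m[φ4→M] = [T, T, F]
r4 m[φ4→L] = [T, T, T]
r4 m[φ5→N] = [T, F, T]
r4 m[φ5→K] = [F, T, T]
r4 m[φ6→M] = [T, T, T]
r4 m[φ6→D] = [F, T, T]
r4 m[φ7→N] = [T, T, T]
r4 m[φ7→J] = [T, T, T]
r4 m[φ8→Q] = [T, T, T]
r4 m[φ8→G] = [T, T, F]
r4 m[φ9→Q] = [F, T, F]
r4 m[H→φ0] = [T, T, T]
r4 m[H→φ1] = [T, T, T]
r4 m[M→φ4] = [T, T, T]
r4 m[M→φ6] = [T, T, F]
r4 m[N→φ0] = [T, F, T]
r4 m[N→φ2] = [T, F, T]
r4 m[N→φ3] = [T, F, T]
r4 m[N→φ5] = [T, T, T]
r4 m[N→φ7] = [T, F, T]
r4 m[Q→φ8] = [F, T, F]
r4 m[Q→φ9] = [T, T, T]
r4 m[J→φ7] = [T, T, T]
r4 m[L→φ2] = [T, T, T]
r4 m[L→φ4] = [T, T, F]
r4 m[K→φ5] = [T, T, T]
r4 m[G→φ1] = [T, T, F]
r4 m[G→φ8] = [T, T, T]
r4 m[D→φ6] = [T, T, T]
r4 m[B→φ3] = [T, T, T]
r5 m[φ0→H] = [T, T, T]
r5 m[φ0→N] = [T, T, T]
r5 m[φ1→H] = [T, T, F]
r5 m[φ1→G] = [T, T, T]
r5 m[φ2→N] = [T, T, T]
r5 m[φ2→L] = [T, T, F]
r5 m[φ3→N] = [T, T, T]
r5 m[φ3→B] = [T, T, T]
r5 m[φ4→M] = [T, T, F]
r5 m[φ4→L] = [T, T, T]
r5 m[φ5→N] = [T, F, T]
r5 m[φ5→K] = [F, T, T]
r5 m[φ6→M] = [T, T, T]
r5 m[φ6→D] = [F, T, T]
r5 m[φ7→N] = [T, T, T]
r5 m[φ7→J] = [T, T, T]
r5 m[φ8→Q] = [T, T, T]
r5 m[φ8→G] = [T, T, F]
r5 m[φ9→Q] = [F, T, F]
r5 m[H→φ0] = [T, T, T]
r5 m[H→φ1] = [T, T, T]
r5 m[M→φ4] = [T, T, T]
r5 m[M→φ6] = [T, T, F]
r5 m[N→φ0] = [T, F, T]
r5 m[N→φ2] = [T, F, T]
r5 m[N→φ3] = [T, F, T]
r5 m[N→φ5] = [T, T, T]
r5 m[N→φ7] = [T, F, T]
r5 m[Q→φ8] = [F, T, F]
r5 m[Q→φ9] = [T, T, T]
r5 m[J→φ7] = [T, T, T]
r5 m[L→φ2] = [T, T, T]
r5 m[L→φ4] = [T, T, F]
r5 m[K→φ5] = [T, T, T]
r5 m[G→φ1] = [T, T, F]
r5 m[G→φ8] = [T, T, T]
r5 m[D→φ6] = [T, T, T]
r5 m[B→φ3] = [T, T, T]
r6 m[φ0→H] = [T, T, T]
r6 m[φ0→N] = [T, T, T]
r6 m[φ1→H] = [T, T, F]
r6 m[φ1→G] = [T, T, T]
r6 m[φ2→N] = [T, T, T]
r6 m[φ2→L] = [T, T, F]
r6 m[φ3→N] = [T, T, T]
r6 m[φ3→B] = [T, T, T]
r6 m[φ4→M] = [T, T, F]
r6 m[φ4→L] = [T, T, T]
r6 m[φ5→N] = [T, F, T]
r6 m[φ5→K] = [F, T, T]
r6 m[φ6→M] = [T, T, T]
r6 m[φ6→D] = [F, T, T]
r6 m[φ7→N] = [T, T, T]
r6 m[φ7→J] = [T, T, T]
r6 m[φ8→Q] = [T, T, T]
r6 m[φ8→G] = [T, T, F]
r6 m[φ9→Q] = [F, T, F]
r6 m[H→φ0] = [T, T, F]
r6 m[H→φ1] = [T, T, T]
r6 m[M→φ4] = [T, T, T]
r6 m[M→φ6] = [T, T, F]
r6 m[N→φ0] = [T, F, T]
r6 m[N→φ2] = [T, F, T]
r6 m[N→φ3] = [T, F, T]
r6 m[N→φ5] = [T, T, T]
r6 m[N→φ7] = [T, F, T]
r6 m[Q→φ8] = [F, T, F]
r6 m[Q→φ9] = [T, T, T]
r6 m[J→φ7] = [T, T, T]
r6 m[L→φ2] = [T, T, T]
r6 m[L→φ4] = [T, T, F]
r6 m[K→φ5] = [T, T, T]
r6 m[G→φ1] = [T, T, F]
r6 m[G→φ8] = [T, T, T]
r6 m[D→φ6] = [T, T, T]
r6 m[B→φ3] = [T, T, T]
r7 m[φ0→H] = [T, T, T]
r7 m[φ0→N] = [T, T, T]
r7 m[φ1→H] = [T, T, F]
r7 m[φ1→G] = [T, T, T]
r7 m[φ2→N] = [T, T, T]
r7 m[φ2→L] = [T, T, F]
r7 m[φ3→N] = [T, T, T]
r7 m[φ3→B] = [T, T, T]
r7 m[φ4→M] = [T, T, F]
r7 m[φ4→L] = [T, T, T]
r7 m[φ5→N] = [T, F, T]
r7 m[φ5→K] = [F, T, T]
r7 m[φ6→M] = [T, T, T]
r7 m[φ6→D] = [F, T, T]
r7 m[φ7→N] = [T, T, T]
r7 m[φ7→J] = [T, T, T]
r7 m[φ8→Q] = [T, T, T]
r7 m[φ8→G] = [T, T, F]
r7 m[φ9→Q] = [F, T, F]
r7 m[H→φ0] = [T, T, F]
r7 m[H→φ1] = [T, T, T]
r7 m[M→φ4] = [T, T, T]
r7 m[M→φ6] = [T, T, F]
r7 m[N→φ0] = [T, F, T]
r7 m[N→φ2] = [T, F, T]
r7 m[N→φ3] = [T, F, T]
r7 m[N→φ5] = [T, T, T]
r7 m[N→φ7] = [T, F, T]
r7 m[Q→φ8] = [F, T, F]
r7 m[Q→φ9] = [T, T, T]
r7 m[J→φ7] = [T, T, T]
r7 m[L→φ2] = [T, T, T]
r7 m[L→φ4] = [T, T, F]
r7 m[K→φ5] = [T, T, T]
r7 m[G→φ1] = [T, T, F]
r7 m[G→φ8] = [T, T, T]
r7 m[D→φ6] = [T, T, T]
r7 m[B→φ3] = [T, T, T]
fixed point reached at round 7
b[N] = ⊗ incoming = [T, F, T]

b[N] = [T, F, T]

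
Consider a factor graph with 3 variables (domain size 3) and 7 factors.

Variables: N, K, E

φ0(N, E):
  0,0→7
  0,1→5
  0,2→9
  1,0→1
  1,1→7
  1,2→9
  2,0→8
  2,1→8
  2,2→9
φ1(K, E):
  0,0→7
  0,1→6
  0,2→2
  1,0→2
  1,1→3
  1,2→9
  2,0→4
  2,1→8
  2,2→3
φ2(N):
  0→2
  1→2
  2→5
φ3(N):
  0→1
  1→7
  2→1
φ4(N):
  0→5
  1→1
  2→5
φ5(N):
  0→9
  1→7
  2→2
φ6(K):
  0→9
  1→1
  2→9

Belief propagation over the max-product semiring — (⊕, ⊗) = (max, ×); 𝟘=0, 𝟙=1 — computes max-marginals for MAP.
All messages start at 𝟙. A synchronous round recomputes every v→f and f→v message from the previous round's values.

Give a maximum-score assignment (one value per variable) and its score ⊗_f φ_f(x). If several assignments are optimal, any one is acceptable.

init: all messages = 𝟙 over 3 values
r1 m[φ0→N] = [9, 9, 9]
r1 m[φ0→E] = [8, 8, 9]
r1 m[φ1→K] = [7, 9, 8]
r1 m[φ1→E] = [7, 8, 9]
r1 m[φ2→N] = [2, 2, 5]
r1 m[φ3→N] = [1, 7, 1]
r1 m[φ4→N] = [5, 1, 5]
r1 m[φ5→N] = [9, 7, 2]
r1 m[φ6→K] = [9, 1, 9]
r1 m[N→φ0] = [1, 1, 1]
r1 m[N→φ2] = [1, 1, 1]
r1 m[N→φ3] = [1, 1, 1]
r1 m[N→φ4] = [1, 1, 1]
r1 m[N→φ5] = [1, 1, 1]
r1 m[K→φ1] = [1, 1, 1]
r1 m[K→φ6] = [1, 1, 1]
r1 m[E→φ0] = [1, 1, 1]
r1 m[E→φ1] = [1, 1, 1]
r2 m[φ0→N] = [9, 9, 9]
r2 m[φ0→E] = [8, 8, 9]
r2 m[φ1→K] = [7, 9, 8]
r2 m[φ1→E] = [7, 8, 9]
r2 m[φ2→N] = [2, 2, 5]
r2 m[φ3→N] = [1, 7, 1]
r2 m[φ4→N] = [5, 1, 5]
r2 m[φ5→N] = [9, 7, 2]
r2 m[φ6→K] = [9, 1, 9]
r2 m[N→φ0] = [90, 98, 50]
r2 m[N→φ2] = [405, 441, 90]
r2 m[N→φ3] = [810, 126, 450]
r2 m[N→φ4] = [162, 882, 90]
r2 m[N→φ5] = [90, 126, 225]
r2 m[K→φ1] = [9, 1, 9]
r2 m[K→φ6] = [7, 9, 8]
r2 m[E→φ0] = [7, 8, 9]
r2 m[E→φ1] = [8, 8, 9]
r3 m[φ0→N] = [81, 81, 81]
r3 m[φ0→E] = [630, 686, 882]
r3 m[φ1→K] = [56, 81, 64]
r3 m[φ1→E] = [63, 72, 27]
r3 m[φ2→N] = [2, 2, 5]
r3 m[φ3→N] = [1, 7, 1]
r3 m[φ4→N] = [5, 1, 5]
r3 m[φ5→N] = [9, 7, 2]
r3 m[φ6→K] = [9, 1, 9]
r3 m[N→φ0] = [90, 98, 50]
r3 m[N→φ2] = [405, 441, 90]
r3 m[N→φ3] = [810, 126, 450]
r3 m[N→φ4] = [162, 882, 90]
r3 m[N→φ5] = [90, 126, 225]
r3 m[K→φ1] = [9, 1, 9]
r3 m[K→φ6] = [7, 9, 8]
r3 m[E→φ0] = [7, 8, 9]
r3 m[E→φ1] = [8, 8, 9]
r4 m[φ0→N] = [81, 81, 81]
r4 m[φ0→E] = [630, 686, 882]
r4 m[φ1→K] = [56, 81, 64]
r4 m[φ1→E] = [63, 72, 27]
r4 m[φ2→N] = [2, 2, 5]
r4 m[φ3→N] = [1, 7, 1]
r4 m[φ4→N] = [5, 1, 5]
r4 m[φ5→N] = [9, 7, 2]
r4 m[φ6→K] = [9, 1, 9]
r4 m[N→φ0] = [90, 98, 50]
r4 m[N→φ2] = [3645, 3969, 810]
r4 m[N→φ3] = [7290, 1134, 4050]
r4 m[N→φ4] = [1458, 7938, 810]
r4 m[N→φ5] = [810, 1134, 2025]
r4 m[K→φ1] = [9, 1, 9]
r4 m[K→φ6] = [56, 81, 64]
r4 m[E→φ0] = [63, 72, 27]
r4 m[E→φ1] = [630, 686, 882]
r5 m[φ0→N] = [441, 504, 576]
r5 m[φ0→E] = [630, 686, 882]
r5 m[φ1→K] = [4410, 7938, 5488]
r5 m[φ1→E] = [63, 72, 27]
r5 m[φ2→N] = [2, 2, 5]
r5 m[φ3→N] = [1, 7, 1]
r5 m[φ4→N] = [5, 1, 5]
r5 m[φ5→N] = [9, 7, 2]
r5 m[φ6→K] = [9, 1, 9]
r5 m[N→φ0] = [90, 98, 50]
r5 m[N→φ2] = [3645, 3969, 810]
r5 m[N→φ3] = [7290, 1134, 4050]
r5 m[N→φ4] = [1458, 7938, 810]
r5 m[N→φ5] = [810, 1134, 2025]
r5 m[K→φ1] = [9, 1, 9]
r5 m[K→φ6] = [56, 81, 64]
r5 m[E→φ0] = [63, 72, 27]
r5 m[E→φ1] = [630, 686, 882]
r6 m[φ0→N] = [441, 504, 576]
r6 m[φ0→E] = [630, 686, 882]
r6 m[φ1→K] = [4410, 7938, 5488]
r6 m[φ1→E] = [63, 72, 27]
r6 m[φ2→N] = [2, 2, 5]
r6 m[φ3→N] = [1, 7, 1]
r6 m[φ4→N] = [5, 1, 5]
r6 m[φ5→N] = [9, 7, 2]
r6 m[φ6→K] = [9, 1, 9]
r6 m[N→φ0] = [90, 98, 50]
r6 m[N→φ2] = [19845, 24696, 5760]
r6 m[N→φ3] = [39690, 7056, 28800]
r6 m[N→φ4] = [7938, 49392, 5760]
r6 m[N→φ5] = [4410, 7056, 14400]
r6 m[K→φ1] = [9, 1, 9]
r6 m[K→φ6] = [4410, 7938, 5488]
r6 m[E→φ0] = [63, 72, 27]
r6 m[E→φ1] = [630, 686, 882]
r7 m[φ0→N] = [441, 504, 576]
r7 m[φ0→E] = [630, 686, 882]
r7 m[φ1→K] = [4410, 7938, 5488]
r7 m[φ1→E] = [63, 72, 27]
r7 m[φ2→N] = [2, 2, 5]
r7 m[φ3→N] = [1, 7, 1]
r7 m[φ4→N] = [5, 1, 5]
r7 m[φ5→N] = [9, 7, 2]
r7 m[φ6→K] = [9, 1, 9]
r7 m[N→φ0] = [90, 98, 50]
r7 m[N→φ2] = [19845, 24696, 5760]
r7 m[N→φ3] = [39690, 7056, 28800]
r7 m[N→φ4] = [7938, 49392, 5760]
r7 m[N→φ5] = [4410, 7056, 14400]
r7 m[K→φ1] = [9, 1, 9]
r7 m[K→φ6] = [4410, 7938, 5488]
r7 m[E→φ0] = [63, 72, 27]
r7 m[E→φ1] = [630, 686, 882]
fixed point reached at round 7
traceback from N: (N=1, K=2, E=1), score=49392

assignment: (N=1, K=2, E=1); score = 49392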